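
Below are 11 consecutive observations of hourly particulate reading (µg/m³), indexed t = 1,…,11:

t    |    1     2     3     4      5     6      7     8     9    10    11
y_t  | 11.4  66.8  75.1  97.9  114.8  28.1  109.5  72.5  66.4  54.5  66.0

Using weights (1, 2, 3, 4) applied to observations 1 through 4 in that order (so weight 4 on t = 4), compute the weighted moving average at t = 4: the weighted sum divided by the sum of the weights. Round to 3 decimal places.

Weighted sum: 1·11.4 + 2·66.8 + 3·75.1 + 4·97.9 = 11.4 + 133.6 + 225.3 + 391.6 = 761.9
Weight total: 1 + 2 + 3 + 4 = 10
WMA = 761.9 / 10 = 76.190

76.190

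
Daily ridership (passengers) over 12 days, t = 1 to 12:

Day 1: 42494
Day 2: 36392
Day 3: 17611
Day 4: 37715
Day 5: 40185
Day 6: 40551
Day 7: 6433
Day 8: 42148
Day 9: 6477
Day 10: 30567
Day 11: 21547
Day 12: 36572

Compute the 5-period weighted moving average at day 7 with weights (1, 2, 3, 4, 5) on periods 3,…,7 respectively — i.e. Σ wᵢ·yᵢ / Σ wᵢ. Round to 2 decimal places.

Weighted sum: 1·17611 + 2·37715 + 3·40185 + 4·40551 + 5·6433 = 17611 + 75430 + 120555 + 162204 + 32165 = 407965
Weight total: 1 + 2 + 3 + 4 + 5 = 15
WMA = 407965 / 15 = 27197.67

27197.67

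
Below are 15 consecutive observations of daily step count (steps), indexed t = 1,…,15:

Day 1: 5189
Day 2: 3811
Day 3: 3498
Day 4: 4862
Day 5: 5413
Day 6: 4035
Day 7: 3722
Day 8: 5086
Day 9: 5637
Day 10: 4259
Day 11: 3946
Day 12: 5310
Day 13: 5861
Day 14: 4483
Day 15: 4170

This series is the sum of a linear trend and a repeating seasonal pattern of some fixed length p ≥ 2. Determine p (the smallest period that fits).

4

First differences y_{t+1} − y_t: -1378, -313, 1364, 551, -1378, -313, 1364, 551, -1378, -313, …
The difference pattern repeats every 4 terms and not for any smaller step, so p = 4.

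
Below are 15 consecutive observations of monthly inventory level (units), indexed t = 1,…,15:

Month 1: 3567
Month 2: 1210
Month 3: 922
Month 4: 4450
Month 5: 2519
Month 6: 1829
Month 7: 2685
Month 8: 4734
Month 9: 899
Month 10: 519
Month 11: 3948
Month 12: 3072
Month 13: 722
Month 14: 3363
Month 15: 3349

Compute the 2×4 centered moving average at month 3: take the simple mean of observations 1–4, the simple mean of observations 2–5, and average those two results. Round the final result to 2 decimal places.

Sum over 1–4: 3567 + 1210 + 922 + 4450 = 10149
Sum over 2–5: 1210 + 922 + 4450 + 2519 = 9101
CMA at t=3 = (10149 + 9101) / (2·4) = 19250 / 8 = 2406.25

2406.25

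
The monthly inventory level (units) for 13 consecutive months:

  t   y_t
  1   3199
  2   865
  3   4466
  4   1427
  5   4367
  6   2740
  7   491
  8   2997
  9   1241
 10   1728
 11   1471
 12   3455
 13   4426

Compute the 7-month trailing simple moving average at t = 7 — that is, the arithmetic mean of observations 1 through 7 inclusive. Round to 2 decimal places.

Sum of periods 1–7: 3199 + 865 + 4466 + 1427 + 4367 + 2740 + 491 = 17555
Divide by 7: 17555 / 7 = 2507.86

2507.86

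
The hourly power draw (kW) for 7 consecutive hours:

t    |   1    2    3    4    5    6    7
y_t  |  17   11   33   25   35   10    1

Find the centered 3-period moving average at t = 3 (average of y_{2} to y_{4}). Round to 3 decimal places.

Sum of periods 2–4: 11 + 33 + 25 = 69
Divide by 3: 69 / 3 = 23.000

23.000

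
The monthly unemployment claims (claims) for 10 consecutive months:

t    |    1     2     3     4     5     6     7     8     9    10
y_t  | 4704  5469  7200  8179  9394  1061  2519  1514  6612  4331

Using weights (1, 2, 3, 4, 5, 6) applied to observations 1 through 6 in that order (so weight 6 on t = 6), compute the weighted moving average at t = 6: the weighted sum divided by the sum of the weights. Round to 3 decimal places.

Weighted sum: 1·4704 + 2·5469 + 3·7200 + 4·8179 + 5·9394 + 6·1061 = 4704 + 10938 + 21600 + 32716 + 46970 + 6366 = 123294
Weight total: 1 + 2 + 3 + 4 + 5 + 6 = 21
WMA = 123294 / 21 = 5871.143

5871.143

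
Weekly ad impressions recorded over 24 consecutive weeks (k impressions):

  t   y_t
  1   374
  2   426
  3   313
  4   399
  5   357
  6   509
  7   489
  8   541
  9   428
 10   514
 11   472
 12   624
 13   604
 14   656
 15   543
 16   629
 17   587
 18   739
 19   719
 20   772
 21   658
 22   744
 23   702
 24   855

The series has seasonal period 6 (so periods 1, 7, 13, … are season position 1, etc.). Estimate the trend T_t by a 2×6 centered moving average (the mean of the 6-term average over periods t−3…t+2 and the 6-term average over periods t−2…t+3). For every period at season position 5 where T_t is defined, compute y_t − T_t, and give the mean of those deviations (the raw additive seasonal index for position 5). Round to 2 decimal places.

-68.11

Season position 5 occurs at t = 5, 11, 17 (where T_t is defined).
t=5: T_5 = 425.0833; y_5 − T_5 = 357 − 425.0833 = -68.0833
t=11: T_11 = 540.0833; y_11 − T_11 = 472 − 540.0833 = -68.0833
t=17: T_17 = 655.1667; y_17 − T_17 = 587 − 655.1667 = -68.1667
Mean deviation: (-68.0833 + -68.0833 + -68.1667) / 3 = -68.11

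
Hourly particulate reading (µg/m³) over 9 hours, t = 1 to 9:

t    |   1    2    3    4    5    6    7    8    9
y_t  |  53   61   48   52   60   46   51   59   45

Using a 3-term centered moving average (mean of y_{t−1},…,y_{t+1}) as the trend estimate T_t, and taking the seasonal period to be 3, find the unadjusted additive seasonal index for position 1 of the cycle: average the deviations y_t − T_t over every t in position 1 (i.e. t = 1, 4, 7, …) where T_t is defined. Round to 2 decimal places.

Season position 1 occurs at t = 4, 7 (where T_t is defined).
t=4: T_4 = 53.3333; y_4 − T_4 = 52 − 53.3333 = -1.3333
t=7: T_7 = 52.0000; y_7 − T_7 = 51 − 52.0000 = -1.0000
Mean deviation: (-1.3333 + -1.0000) / 2 = -1.17

-1.17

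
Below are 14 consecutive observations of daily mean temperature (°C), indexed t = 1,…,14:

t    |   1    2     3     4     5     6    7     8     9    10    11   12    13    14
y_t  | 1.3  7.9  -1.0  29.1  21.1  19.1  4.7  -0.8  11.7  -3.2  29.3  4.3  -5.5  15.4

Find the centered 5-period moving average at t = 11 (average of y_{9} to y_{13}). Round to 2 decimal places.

7.32

Sum of periods 9–13: 11.7 + (-3.2) + 29.3 + 4.3 + (-5.5) = 36.6
Divide by 5: 36.6 / 5 = 7.32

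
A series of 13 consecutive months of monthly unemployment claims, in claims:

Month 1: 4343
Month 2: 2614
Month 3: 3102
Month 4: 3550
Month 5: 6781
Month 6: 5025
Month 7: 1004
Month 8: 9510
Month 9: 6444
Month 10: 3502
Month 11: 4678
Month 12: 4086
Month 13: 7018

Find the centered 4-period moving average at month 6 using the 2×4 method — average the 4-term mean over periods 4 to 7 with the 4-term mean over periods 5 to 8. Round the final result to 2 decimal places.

Sum over 4–7: 3550 + 6781 + 5025 + 1004 = 16360
Sum over 5–8: 6781 + 5025 + 1004 + 9510 = 22320
CMA at t=6 = (16360 + 22320) / (2·4) = 38680 / 8 = 4835.00

4835.00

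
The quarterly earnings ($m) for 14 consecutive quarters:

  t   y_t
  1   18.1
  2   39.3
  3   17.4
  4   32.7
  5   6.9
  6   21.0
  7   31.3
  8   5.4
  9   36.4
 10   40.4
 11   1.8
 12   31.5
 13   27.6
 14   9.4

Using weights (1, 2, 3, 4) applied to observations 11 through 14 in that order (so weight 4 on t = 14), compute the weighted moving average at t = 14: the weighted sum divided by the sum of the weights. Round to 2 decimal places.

18.52

Weighted sum: 1·1.8 + 2·31.5 + 3·27.6 + 4·9.4 = 1.8 + 63.0 + 82.8 + 37.6 = 185.2
Weight total: 1 + 2 + 3 + 4 = 10
WMA = 185.2 / 10 = 18.52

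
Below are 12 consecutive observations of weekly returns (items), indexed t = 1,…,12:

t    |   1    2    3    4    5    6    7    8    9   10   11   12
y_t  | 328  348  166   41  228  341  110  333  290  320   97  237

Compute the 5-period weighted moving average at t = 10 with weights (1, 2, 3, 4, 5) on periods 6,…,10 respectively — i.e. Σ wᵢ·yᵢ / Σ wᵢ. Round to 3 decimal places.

Weighted sum: 1·341 + 2·110 + 3·333 + 4·290 + 5·320 = 341 + 220 + 999 + 1160 + 1600 = 4320
Weight total: 1 + 2 + 3 + 4 + 5 = 15
WMA = 4320 / 15 = 288.000

288.000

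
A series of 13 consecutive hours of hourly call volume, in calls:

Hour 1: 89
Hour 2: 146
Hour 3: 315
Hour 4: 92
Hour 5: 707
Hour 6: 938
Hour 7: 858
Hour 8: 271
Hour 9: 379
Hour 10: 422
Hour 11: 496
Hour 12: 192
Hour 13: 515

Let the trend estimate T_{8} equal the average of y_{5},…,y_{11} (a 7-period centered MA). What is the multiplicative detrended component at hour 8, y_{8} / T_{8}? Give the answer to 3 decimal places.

0.466

Trend T_8 = (707 + 938 + 858 + 271 + 379 + 422 + 496) / 7 = 4071/7 = 581.57143
Ratio to trend: 271 / 581.57143 = 0.466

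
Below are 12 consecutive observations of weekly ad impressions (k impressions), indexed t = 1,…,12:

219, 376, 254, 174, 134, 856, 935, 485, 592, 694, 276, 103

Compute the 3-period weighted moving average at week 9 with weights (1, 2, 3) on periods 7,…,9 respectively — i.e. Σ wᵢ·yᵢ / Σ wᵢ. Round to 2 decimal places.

Weighted sum: 1·935 + 2·485 + 3·592 = 935 + 970 + 1776 = 3681
Weight total: 1 + 2 + 3 = 6
WMA = 3681 / 6 = 613.50

613.50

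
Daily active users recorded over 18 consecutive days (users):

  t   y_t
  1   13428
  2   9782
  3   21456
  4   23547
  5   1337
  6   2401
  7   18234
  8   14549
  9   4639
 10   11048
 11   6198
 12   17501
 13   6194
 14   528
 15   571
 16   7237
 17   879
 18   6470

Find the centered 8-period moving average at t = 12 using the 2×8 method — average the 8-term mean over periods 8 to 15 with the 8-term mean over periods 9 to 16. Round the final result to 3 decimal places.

7196.500

Sum over 8–15: 14549 + 4639 + 11048 + 6198 + 17501 + 6194 + 528 + 571 = 61228
Sum over 9–16: 4639 + 11048 + 6198 + 17501 + 6194 + 528 + 571 + 7237 = 53916
CMA at t=12 = (61228 + 53916) / (2·8) = 115144 / 16 = 7196.500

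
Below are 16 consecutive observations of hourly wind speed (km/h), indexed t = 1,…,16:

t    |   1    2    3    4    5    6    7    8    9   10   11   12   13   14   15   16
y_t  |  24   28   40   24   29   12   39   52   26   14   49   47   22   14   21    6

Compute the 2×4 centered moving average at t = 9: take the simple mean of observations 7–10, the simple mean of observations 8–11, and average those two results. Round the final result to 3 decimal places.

Sum over 7–10: 39 + 52 + 26 + 14 = 131
Sum over 8–11: 52 + 26 + 14 + 49 = 141
CMA at t=9 = (131 + 141) / (2·4) = 272 / 8 = 34.000

34.000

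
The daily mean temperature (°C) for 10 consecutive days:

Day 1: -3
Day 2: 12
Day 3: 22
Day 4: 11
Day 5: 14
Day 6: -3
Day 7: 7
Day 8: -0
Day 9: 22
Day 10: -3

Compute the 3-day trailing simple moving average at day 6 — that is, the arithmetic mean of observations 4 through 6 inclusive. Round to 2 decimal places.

Sum of periods 4–6: 11 + 14 + (-3) = 22
Divide by 3: 22 / 3 = 7.33

7.33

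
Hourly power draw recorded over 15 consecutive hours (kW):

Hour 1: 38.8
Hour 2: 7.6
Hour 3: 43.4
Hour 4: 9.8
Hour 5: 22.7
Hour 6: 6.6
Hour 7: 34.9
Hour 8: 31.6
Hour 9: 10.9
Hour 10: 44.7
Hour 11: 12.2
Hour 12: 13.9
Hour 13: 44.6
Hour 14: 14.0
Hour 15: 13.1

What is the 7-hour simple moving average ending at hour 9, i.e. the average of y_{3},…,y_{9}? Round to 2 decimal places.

Sum of periods 3–9: 43.4 + 9.8 + 22.7 + 6.6 + 34.9 + 31.6 + 10.9 = 159.9
Divide by 7: 159.9 / 7 = 22.84

22.84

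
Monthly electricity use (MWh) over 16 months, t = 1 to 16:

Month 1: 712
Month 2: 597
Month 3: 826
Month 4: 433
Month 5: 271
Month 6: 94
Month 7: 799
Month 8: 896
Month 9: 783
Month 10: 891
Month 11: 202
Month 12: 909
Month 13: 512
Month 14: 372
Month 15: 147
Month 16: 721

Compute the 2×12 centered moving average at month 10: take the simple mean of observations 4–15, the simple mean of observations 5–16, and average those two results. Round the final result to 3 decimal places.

537.750

Sum over 4–15: 433 + 271 + 94 + 799 + 896 + 783 + 891 + 202 + 909 + 512 + 372 + 147 = 6309
Sum over 5–16: 271 + 94 + 799 + 896 + 783 + 891 + 202 + 909 + 512 + 372 + 147 + 721 = 6597
CMA at t=10 = (6309 + 6597) / (2·12) = 12906 / 24 = 537.750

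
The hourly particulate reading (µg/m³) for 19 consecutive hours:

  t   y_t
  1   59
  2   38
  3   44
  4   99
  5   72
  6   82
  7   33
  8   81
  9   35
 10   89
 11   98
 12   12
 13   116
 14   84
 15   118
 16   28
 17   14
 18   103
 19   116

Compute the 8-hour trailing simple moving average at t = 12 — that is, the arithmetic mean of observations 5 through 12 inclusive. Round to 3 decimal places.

62.750

Sum of periods 5–12: 72 + 82 + 33 + 81 + 35 + 89 + 98 + 12 = 502
Divide by 8: 502 / 8 = 62.750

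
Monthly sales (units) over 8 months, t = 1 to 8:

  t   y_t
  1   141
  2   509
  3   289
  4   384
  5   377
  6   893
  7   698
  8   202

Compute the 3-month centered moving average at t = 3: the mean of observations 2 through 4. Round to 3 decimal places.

394.000

Sum of periods 2–4: 509 + 289 + 384 = 1182
Divide by 3: 1182 / 3 = 394.000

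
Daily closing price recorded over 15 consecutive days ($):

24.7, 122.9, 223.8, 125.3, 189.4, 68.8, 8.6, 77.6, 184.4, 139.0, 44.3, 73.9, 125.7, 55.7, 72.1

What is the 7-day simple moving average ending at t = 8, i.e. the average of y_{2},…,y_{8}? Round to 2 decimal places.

116.63

Sum of periods 2–8: 122.9 + 223.8 + 125.3 + 189.4 + 68.8 + 8.6 + 77.6 = 816.4
Divide by 7: 816.4 / 7 = 116.63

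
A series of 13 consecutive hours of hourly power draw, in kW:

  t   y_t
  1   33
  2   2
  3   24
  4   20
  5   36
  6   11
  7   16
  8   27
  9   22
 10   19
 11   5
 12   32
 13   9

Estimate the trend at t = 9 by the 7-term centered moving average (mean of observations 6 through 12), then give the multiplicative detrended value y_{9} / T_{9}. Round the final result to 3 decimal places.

Trend T_9 = (11 + 16 + 27 + 22 + 19 + 5 + 32) / 7 = 132/7 = 18.85714
Ratio to trend: 22 / 18.85714 = 1.167

1.167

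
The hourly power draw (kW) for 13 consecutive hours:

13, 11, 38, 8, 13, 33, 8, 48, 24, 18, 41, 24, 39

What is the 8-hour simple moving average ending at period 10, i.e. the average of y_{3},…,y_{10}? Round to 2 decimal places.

23.75

Sum of periods 3–10: 38 + 8 + 13 + 33 + 8 + 48 + 24 + 18 = 190
Divide by 8: 190 / 8 = 23.75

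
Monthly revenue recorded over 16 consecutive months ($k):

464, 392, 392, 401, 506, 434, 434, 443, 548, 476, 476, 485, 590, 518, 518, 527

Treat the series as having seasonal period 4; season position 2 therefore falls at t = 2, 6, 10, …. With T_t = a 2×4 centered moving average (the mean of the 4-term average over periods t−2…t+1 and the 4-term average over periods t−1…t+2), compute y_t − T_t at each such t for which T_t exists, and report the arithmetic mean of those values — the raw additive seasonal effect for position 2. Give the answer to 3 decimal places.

Season position 2 occurs at t = 6, 10, 14 (where T_t is defined).
t=6: T_6 = 449.00000; y_6 − T_6 = 434 − 449.00000 = -15.00000
t=10: T_10 = 491.00000; y_10 − T_10 = 476 − 491.00000 = -15.00000
t=14: T_14 = 533.00000; y_14 − T_14 = 518 − 533.00000 = -15.00000
Mean deviation: (-15.00000 + -15.00000 + -15.00000) / 3 = -15.000

-15.000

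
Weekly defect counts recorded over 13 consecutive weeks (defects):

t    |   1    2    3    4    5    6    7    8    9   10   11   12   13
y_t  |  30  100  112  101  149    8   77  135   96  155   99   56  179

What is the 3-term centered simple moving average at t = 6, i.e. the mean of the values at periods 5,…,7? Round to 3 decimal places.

78.000

Sum of periods 5–7: 149 + 8 + 77 = 234
Divide by 3: 234 / 3 = 78.000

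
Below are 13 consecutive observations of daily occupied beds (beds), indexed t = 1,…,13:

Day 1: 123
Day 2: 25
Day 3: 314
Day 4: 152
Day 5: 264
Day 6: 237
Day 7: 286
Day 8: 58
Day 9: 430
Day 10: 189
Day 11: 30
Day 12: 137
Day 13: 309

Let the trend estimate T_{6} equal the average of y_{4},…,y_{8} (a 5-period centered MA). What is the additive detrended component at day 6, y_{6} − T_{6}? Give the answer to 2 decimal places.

37.60

Trend T_6 = (152 + 264 + 237 + 286 + 58) / 5 = 997/5 = 199.4000
Detrended value: 237 − 199.4000 = 37.60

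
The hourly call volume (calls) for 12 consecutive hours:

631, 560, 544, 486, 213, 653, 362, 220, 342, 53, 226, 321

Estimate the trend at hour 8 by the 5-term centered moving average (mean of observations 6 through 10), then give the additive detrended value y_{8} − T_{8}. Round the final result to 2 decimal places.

-106.00

Trend T_8 = (653 + 362 + 220 + 342 + 53) / 5 = 1630/5 = 326.0000
Detrended value: 220 − 326.0000 = -106.00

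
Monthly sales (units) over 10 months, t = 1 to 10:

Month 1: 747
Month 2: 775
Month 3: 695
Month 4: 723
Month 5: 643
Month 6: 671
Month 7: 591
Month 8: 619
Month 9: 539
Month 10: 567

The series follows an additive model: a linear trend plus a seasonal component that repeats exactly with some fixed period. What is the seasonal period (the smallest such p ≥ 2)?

2

First differences y_{t+1} − y_t: 28, -80, 28, -80, 28, -80, …
The difference pattern repeats every 2 terms and not for any smaller step, so p = 2.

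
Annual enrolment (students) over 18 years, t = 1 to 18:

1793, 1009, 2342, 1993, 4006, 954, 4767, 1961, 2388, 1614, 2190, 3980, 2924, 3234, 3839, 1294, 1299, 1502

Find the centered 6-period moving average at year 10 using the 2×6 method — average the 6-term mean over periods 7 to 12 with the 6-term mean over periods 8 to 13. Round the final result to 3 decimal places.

Sum over 7–12: 4767 + 1961 + 2388 + 1614 + 2190 + 3980 = 16900
Sum over 8–13: 1961 + 2388 + 1614 + 2190 + 3980 + 2924 = 15057
CMA at t=10 = (16900 + 15057) / (2·6) = 31957 / 12 = 2663.083

2663.083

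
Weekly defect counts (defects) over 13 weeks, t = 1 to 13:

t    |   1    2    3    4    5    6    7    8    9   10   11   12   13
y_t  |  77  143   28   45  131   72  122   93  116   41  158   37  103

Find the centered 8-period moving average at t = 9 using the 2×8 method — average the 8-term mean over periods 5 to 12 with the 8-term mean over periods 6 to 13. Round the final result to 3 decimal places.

94.500

Sum over 5–12: 131 + 72 + 122 + 93 + 116 + 41 + 158 + 37 = 770
Sum over 6–13: 72 + 122 + 93 + 116 + 41 + 158 + 37 + 103 = 742
CMA at t=9 = (770 + 742) / (2·8) = 1512 / 16 = 94.500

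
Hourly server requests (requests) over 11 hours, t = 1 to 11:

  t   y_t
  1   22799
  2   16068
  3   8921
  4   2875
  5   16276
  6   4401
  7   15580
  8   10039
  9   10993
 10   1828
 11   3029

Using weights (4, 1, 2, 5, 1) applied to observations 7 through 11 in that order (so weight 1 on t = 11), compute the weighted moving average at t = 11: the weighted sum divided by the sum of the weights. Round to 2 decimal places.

Weighted sum: 4·15580 + 1·10039 + 2·10993 + 5·1828 + 1·3029 = 62320 + 10039 + 21986 + 9140 + 3029 = 106514
Weight total: 4 + 1 + 2 + 5 + 1 = 13
WMA = 106514 / 13 = 8193.38

8193.38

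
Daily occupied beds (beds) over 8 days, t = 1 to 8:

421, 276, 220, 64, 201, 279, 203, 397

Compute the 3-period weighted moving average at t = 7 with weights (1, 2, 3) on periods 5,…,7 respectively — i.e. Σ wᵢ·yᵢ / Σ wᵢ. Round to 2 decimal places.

Weighted sum: 1·201 + 2·279 + 3·203 = 201 + 558 + 609 = 1368
Weight total: 1 + 2 + 3 = 6
WMA = 1368 / 6 = 228.00

228.00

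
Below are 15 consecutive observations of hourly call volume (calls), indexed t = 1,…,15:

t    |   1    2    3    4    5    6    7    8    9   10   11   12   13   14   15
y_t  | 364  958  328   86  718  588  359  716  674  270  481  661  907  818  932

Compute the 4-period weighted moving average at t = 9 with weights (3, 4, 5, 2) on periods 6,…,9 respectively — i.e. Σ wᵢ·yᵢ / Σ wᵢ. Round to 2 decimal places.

580.57

Weighted sum: 3·588 + 4·359 + 5·716 + 2·674 = 1764 + 1436 + 3580 + 1348 = 8128
Weight total: 3 + 4 + 5 + 2 = 14
WMA = 8128 / 14 = 580.57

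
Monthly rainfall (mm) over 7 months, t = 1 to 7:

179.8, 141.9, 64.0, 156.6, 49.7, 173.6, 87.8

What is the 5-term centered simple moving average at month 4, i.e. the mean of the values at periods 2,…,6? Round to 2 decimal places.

117.16

Sum of periods 2–6: 141.9 + 64.0 + 156.6 + 49.7 + 173.6 = 585.8
Divide by 5: 585.8 / 5 = 117.16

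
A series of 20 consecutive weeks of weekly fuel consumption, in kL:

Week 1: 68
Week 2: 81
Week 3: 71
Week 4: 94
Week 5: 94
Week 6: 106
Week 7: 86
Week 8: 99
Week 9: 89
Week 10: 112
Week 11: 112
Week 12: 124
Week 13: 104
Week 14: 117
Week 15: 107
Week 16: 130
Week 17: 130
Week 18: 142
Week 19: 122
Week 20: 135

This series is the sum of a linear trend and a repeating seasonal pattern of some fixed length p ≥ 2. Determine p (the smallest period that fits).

First differences y_{t+1} − y_t: 13, -10, 23, 0, 12, -20, 13, -10, 23, 0, 12, -20, 13, -10, …
The difference pattern repeats every 6 terms and not for any smaller step, so p = 6.

6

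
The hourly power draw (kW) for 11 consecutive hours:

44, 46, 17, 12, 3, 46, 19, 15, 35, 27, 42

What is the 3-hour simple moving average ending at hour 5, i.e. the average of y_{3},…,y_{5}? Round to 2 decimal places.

10.67

Sum of periods 3–5: 17 + 12 + 3 = 32
Divide by 3: 32 / 3 = 10.67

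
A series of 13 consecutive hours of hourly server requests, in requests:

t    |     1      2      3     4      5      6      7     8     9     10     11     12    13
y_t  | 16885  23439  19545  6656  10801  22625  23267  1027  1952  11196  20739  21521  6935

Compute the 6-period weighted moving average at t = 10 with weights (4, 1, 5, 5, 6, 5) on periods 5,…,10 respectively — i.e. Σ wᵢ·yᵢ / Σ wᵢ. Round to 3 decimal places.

Weighted sum: 4·10801 + 1·22625 + 5·23267 + 5·1027 + 6·1952 + 5·11196 = 43204 + 22625 + 116335 + 5135 + 11712 + 55980 = 254991
Weight total: 4 + 1 + 5 + 5 + 6 + 5 = 26
WMA = 254991 / 26 = 9807.346

9807.346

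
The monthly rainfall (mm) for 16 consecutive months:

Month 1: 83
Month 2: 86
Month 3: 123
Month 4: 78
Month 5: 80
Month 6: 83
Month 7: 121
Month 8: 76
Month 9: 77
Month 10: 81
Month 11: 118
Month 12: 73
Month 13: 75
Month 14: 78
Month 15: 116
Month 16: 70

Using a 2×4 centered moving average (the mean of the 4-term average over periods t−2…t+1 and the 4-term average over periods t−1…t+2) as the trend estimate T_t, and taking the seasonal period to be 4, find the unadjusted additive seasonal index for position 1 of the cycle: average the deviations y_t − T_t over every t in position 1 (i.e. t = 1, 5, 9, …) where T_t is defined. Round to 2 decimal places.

-10.96

Season position 1 occurs at t = 5, 9, 13 (where T_t is defined).
t=5: T_5 = 90.7500; y_5 − T_5 = 80 − 90.7500 = -10.7500
t=9: T_9 = 88.3750; y_9 − T_9 = 77 − 88.3750 = -11.3750
t=13: T_13 = 85.7500; y_13 − T_13 = 75 − 85.7500 = -10.7500
Mean deviation: (-10.7500 + -11.3750 + -10.7500) / 3 = -10.96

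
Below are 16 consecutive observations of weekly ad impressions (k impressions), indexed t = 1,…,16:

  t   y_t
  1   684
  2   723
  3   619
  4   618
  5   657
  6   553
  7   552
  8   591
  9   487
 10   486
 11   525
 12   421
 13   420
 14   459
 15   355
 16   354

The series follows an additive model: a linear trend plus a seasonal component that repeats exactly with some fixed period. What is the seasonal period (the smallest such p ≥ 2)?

First differences y_{t+1} − y_t: 39, -104, -1, 39, -104, -1, 39, -104, …
The difference pattern repeats every 3 terms and not for any smaller step, so p = 3.

3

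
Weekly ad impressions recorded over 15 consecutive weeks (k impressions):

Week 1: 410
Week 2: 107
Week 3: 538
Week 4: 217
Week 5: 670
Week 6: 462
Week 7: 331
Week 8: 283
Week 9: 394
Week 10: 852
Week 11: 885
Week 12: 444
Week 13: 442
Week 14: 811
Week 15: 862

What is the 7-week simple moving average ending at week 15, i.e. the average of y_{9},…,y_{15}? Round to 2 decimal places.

670.00

Sum of periods 9–15: 394 + 852 + 885 + 444 + 442 + 811 + 862 = 4690
Divide by 7: 4690 / 7 = 670.00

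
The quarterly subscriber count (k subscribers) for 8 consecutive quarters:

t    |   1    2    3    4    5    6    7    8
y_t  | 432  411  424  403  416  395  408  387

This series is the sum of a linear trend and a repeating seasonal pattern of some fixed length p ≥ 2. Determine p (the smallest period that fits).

2

First differences y_{t+1} − y_t: -21, 13, -21, 13, -21, 13, …
The difference pattern repeats every 2 terms and not for any smaller step, so p = 2.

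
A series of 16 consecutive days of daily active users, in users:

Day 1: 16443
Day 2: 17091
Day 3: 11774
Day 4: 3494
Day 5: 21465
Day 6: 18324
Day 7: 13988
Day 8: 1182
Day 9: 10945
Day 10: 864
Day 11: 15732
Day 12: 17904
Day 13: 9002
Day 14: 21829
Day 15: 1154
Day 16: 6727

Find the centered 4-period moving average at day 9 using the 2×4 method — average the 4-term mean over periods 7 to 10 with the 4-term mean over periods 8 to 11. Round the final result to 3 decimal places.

Sum over 7–10: 13988 + 1182 + 10945 + 864 = 26979
Sum over 8–11: 1182 + 10945 + 864 + 15732 = 28723
CMA at t=9 = (26979 + 28723) / (2·4) = 55702 / 8 = 6962.750

6962.750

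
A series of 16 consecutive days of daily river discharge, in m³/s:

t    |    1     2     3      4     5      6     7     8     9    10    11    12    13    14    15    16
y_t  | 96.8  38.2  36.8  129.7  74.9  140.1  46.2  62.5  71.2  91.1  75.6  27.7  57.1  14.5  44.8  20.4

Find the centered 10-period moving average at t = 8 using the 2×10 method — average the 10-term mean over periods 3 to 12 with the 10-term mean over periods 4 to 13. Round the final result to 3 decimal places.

76.595

Sum over 3–12: 36.8 + 129.7 + 74.9 + 140.1 + 46.2 + 62.5 + 71.2 + 91.1 + 75.6 + 27.7 = 755.8
Sum over 4–13: 129.7 + 74.9 + 140.1 + 46.2 + 62.5 + 71.2 + 91.1 + 75.6 + 27.7 + 57.1 = 776.1
CMA at t=8 = (755.8 + 776.1) / (2·10) = 1531.9 / 20 = 76.595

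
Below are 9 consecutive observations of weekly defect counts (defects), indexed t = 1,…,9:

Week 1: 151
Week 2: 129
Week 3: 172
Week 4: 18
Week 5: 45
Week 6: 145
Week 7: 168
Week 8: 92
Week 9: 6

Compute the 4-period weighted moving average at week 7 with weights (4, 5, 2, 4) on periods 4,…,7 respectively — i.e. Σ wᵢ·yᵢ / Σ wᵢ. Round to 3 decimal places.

Weighted sum: 4·18 + 5·45 + 2·145 + 4·168 = 72 + 225 + 290 + 672 = 1259
Weight total: 4 + 5 + 2 + 4 = 15
WMA = 1259 / 15 = 83.933

83.933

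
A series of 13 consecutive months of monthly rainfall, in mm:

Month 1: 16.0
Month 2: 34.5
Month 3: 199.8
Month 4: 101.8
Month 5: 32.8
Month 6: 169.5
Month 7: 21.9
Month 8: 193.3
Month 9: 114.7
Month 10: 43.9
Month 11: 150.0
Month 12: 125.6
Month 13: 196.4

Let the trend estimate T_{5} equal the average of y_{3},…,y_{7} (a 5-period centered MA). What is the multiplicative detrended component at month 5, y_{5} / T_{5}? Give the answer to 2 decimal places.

Trend T_5 = (199.8 + 101.8 + 32.8 + 169.5 + 21.9) / 5 = 525.8/5 = 105.1600
Ratio to trend: 32.8 / 105.1600 = 0.31

0.31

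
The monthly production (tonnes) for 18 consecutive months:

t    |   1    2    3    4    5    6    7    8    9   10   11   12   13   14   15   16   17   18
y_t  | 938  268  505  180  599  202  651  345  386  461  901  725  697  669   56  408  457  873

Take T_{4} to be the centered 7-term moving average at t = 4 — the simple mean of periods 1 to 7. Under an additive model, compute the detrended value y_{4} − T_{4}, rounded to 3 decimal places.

Trend T_4 = (938 + 268 + 505 + 180 + 599 + 202 + 651) / 7 = 3343/7 = 477.57143
Detrended value: 180 − 477.57143 = -297.571

-297.571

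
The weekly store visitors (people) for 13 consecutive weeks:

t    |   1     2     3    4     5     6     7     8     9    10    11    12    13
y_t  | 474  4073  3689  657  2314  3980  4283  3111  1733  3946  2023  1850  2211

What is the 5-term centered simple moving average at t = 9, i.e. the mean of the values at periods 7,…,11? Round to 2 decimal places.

3019.20

Sum of periods 7–11: 4283 + 3111 + 1733 + 3946 + 2023 = 15096
Divide by 5: 15096 / 5 = 3019.20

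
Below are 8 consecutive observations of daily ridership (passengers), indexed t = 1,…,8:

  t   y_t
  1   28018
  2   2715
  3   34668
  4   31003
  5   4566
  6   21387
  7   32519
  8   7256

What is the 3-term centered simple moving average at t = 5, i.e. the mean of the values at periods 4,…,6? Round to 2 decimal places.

18985.33

Sum of periods 4–6: 31003 + 4566 + 21387 = 56956
Divide by 3: 56956 / 3 = 18985.33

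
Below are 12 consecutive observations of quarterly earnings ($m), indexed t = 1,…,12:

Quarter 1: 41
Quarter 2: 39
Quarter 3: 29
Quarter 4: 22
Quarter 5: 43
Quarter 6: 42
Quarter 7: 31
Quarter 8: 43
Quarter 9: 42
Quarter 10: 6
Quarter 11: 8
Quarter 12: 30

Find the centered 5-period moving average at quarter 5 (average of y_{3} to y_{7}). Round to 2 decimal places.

33.40

Sum of periods 3–7: 29 + 22 + 43 + 42 + 31 = 167
Divide by 5: 167 / 5 = 33.40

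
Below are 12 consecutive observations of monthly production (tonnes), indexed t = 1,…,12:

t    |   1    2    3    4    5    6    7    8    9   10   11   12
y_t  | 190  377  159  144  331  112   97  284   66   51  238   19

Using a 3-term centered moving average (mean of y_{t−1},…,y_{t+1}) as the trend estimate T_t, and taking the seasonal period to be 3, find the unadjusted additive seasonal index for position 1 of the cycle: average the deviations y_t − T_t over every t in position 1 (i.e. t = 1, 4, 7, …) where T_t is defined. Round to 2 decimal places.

Season position 1 occurs at t = 4, 7, 10 (where T_t is defined).
t=4: T_4 = 211.3333; y_4 − T_4 = 144 − 211.3333 = -67.3333
t=7: T_7 = 164.3333; y_7 − T_7 = 97 − 164.3333 = -67.3333
t=10: T_10 = 118.3333; y_10 − T_10 = 51 − 118.3333 = -67.3333
Mean deviation: (-67.3333 + -67.3333 + -67.3333) / 3 = -67.33

-67.33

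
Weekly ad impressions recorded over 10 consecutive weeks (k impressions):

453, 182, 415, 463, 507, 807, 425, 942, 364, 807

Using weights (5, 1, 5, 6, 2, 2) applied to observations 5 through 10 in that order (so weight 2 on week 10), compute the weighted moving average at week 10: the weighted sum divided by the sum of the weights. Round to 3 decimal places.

641.000

Weighted sum: 5·507 + 1·807 + 5·425 + 6·942 + 2·364 + 2·807 = 2535 + 807 + 2125 + 5652 + 728 + 1614 = 13461
Weight total: 5 + 1 + 5 + 6 + 2 + 2 = 21
WMA = 13461 / 21 = 641.000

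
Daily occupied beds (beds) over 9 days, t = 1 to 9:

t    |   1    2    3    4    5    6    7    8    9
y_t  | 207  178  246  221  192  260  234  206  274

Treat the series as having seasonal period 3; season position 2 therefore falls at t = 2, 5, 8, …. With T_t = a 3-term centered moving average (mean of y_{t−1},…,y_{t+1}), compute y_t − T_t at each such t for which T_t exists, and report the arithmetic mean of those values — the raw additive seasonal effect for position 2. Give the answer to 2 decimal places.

-32.22

Season position 2 occurs at t = 2, 5, 8 (where T_t is defined).
t=2: T_2 = 210.3333; y_2 − T_2 = 178 − 210.3333 = -32.3333
t=5: T_5 = 224.3333; y_5 − T_5 = 192 − 224.3333 = -32.3333
t=8: T_8 = 238.0000; y_8 − T_8 = 206 − 238.0000 = -32.0000
Mean deviation: (-32.3333 + -32.3333 + -32.0000) / 3 = -32.22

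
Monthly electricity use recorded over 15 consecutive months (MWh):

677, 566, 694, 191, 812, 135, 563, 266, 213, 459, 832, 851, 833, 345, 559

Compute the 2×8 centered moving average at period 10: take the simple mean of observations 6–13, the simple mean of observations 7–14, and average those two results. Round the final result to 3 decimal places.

532.125

Sum over 6–13: 135 + 563 + 266 + 213 + 459 + 832 + 851 + 833 = 4152
Sum over 7–14: 563 + 266 + 213 + 459 + 832 + 851 + 833 + 345 = 4362
CMA at t=10 = (4152 + 4362) / (2·8) = 8514 / 16 = 532.125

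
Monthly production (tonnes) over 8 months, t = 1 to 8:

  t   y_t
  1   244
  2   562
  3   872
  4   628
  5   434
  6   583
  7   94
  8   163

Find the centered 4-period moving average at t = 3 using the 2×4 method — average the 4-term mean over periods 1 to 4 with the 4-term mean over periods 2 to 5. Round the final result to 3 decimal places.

Sum over 1–4: 244 + 562 + 872 + 628 = 2306
Sum over 2–5: 562 + 872 + 628 + 434 = 2496
CMA at t=3 = (2306 + 2496) / (2·4) = 4802 / 8 = 600.250

600.250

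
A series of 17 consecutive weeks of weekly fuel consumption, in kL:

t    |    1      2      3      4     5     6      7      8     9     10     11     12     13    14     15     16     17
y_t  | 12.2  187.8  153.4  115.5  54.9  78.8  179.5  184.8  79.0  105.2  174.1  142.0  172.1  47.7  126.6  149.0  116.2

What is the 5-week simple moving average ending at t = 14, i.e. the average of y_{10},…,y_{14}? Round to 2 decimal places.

128.22

Sum of periods 10–14: 105.2 + 174.1 + 142.0 + 172.1 + 47.7 = 641.1
Divide by 5: 641.1 / 5 = 128.22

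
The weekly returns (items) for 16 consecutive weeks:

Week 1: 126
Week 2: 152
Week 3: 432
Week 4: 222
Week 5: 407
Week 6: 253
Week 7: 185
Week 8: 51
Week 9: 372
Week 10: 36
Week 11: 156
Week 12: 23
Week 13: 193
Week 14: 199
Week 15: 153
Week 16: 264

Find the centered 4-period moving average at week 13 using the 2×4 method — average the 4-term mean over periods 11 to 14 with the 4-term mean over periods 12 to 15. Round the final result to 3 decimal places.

142.375

Sum over 11–14: 156 + 23 + 193 + 199 = 571
Sum over 12–15: 23 + 193 + 199 + 153 = 568
CMA at t=13 = (571 + 568) / (2·4) = 1139 / 8 = 142.375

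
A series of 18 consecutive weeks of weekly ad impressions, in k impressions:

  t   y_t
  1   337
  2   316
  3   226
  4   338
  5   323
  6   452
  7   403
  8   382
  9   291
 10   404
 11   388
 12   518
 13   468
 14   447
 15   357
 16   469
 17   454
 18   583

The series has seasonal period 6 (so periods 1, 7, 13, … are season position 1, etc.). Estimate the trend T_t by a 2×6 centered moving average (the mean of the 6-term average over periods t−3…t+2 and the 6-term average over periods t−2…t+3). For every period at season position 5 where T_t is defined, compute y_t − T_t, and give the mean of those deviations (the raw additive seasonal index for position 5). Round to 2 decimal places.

Season position 5 occurs at t = 5, 11 (where T_t is defined).
t=5: T_5 = 348.5000; y_5 − T_5 = 323 − 348.5000 = -25.5000
t=11: T_11 = 413.9167; y_11 − T_11 = 388 − 413.9167 = -25.9167
Mean deviation: (-25.5000 + -25.9167) / 2 = -25.71

-25.71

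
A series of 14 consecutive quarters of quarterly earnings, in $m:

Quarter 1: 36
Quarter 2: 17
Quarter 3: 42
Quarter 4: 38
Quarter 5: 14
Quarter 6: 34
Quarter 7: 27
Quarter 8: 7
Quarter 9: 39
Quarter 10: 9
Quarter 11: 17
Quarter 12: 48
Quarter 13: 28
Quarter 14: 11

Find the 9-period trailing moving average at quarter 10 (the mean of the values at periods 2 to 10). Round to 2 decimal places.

25.22

Sum of periods 2–10: 17 + 42 + 38 + 14 + 34 + 27 + 7 + 39 + 9 = 227
Divide by 9: 227 / 9 = 25.22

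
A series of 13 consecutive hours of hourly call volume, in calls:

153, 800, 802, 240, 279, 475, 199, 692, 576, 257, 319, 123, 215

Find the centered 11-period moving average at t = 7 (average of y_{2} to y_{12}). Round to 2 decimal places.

Sum of periods 2–12: 800 + 802 + 240 + 279 + 475 + 199 + 692 + 576 + 257 + 319 + 123 = 4762
Divide by 11: 4762 / 11 = 432.91

432.91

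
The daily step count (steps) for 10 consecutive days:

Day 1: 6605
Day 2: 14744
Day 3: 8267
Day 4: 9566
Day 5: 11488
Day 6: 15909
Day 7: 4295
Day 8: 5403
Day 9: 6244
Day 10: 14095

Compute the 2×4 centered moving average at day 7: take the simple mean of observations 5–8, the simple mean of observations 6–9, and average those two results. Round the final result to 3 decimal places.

Sum over 5–8: 11488 + 15909 + 4295 + 5403 = 37095
Sum over 6–9: 15909 + 4295 + 5403 + 6244 = 31851
CMA at t=7 = (37095 + 31851) / (2·4) = 68946 / 8 = 8618.250

8618.250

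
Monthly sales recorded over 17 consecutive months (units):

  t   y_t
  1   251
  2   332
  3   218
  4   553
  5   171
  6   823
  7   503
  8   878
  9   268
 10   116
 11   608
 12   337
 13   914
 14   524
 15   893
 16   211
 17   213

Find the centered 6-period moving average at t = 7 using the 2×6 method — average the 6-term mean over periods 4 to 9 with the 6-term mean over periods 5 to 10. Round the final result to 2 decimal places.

496.25

Sum over 4–9: 553 + 171 + 823 + 503 + 878 + 268 = 3196
Sum over 5–10: 171 + 823 + 503 + 878 + 268 + 116 = 2759
CMA at t=7 = (3196 + 2759) / (2·6) = 5955 / 12 = 496.25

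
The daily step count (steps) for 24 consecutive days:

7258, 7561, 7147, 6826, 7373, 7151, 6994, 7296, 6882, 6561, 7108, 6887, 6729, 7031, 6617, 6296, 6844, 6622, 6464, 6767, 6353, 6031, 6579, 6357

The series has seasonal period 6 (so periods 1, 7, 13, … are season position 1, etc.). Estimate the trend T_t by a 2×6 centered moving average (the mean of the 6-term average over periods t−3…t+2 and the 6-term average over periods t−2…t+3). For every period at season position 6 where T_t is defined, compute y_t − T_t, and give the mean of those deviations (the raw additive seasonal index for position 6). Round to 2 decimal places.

42.33

Season position 6 occurs at t = 6, 12, 18 (where T_t is defined).
t=6: T_6 = 7109.0833; y_6 − T_6 = 7151 − 7109.0833 = 41.9167
t=12: T_12 = 6844.2500; y_12 − T_12 = 6887 − 6844.2500 = 42.7500
t=18: T_18 = 6579.6667; y_18 − T_18 = 6622 − 6579.6667 = 42.3333
Mean deviation: (41.9167 + 42.7500 + 42.3333) / 3 = 42.33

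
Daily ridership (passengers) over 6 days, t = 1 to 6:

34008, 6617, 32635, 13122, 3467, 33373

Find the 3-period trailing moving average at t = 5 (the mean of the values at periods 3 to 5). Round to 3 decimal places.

Sum of periods 3–5: 32635 + 13122 + 3467 = 49224
Divide by 3: 49224 / 3 = 16408.000

16408.000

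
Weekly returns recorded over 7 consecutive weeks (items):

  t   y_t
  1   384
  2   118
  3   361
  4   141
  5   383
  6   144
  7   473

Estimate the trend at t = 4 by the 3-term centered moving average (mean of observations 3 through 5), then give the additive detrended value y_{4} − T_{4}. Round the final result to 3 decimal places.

-154.000

Trend T_4 = (361 + 141 + 383) / 3 = 885/3 = 295.00000
Detrended value: 141 − 295.00000 = -154.000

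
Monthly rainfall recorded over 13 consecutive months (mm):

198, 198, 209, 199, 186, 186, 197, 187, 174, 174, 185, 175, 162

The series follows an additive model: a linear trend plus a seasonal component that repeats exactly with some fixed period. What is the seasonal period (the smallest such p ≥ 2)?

First differences y_{t+1} − y_t: 0, 11, -10, -13, 0, 11, -10, -13, 0, 11, …
The difference pattern repeats every 4 terms and not for any smaller step, so p = 4.

4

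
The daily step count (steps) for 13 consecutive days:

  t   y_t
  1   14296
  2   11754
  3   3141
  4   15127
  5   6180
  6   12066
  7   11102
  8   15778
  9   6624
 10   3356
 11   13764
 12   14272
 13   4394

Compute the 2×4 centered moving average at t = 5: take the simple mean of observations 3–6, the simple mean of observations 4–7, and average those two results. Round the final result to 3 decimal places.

10123.625

Sum over 3–6: 3141 + 15127 + 6180 + 12066 = 36514
Sum over 4–7: 15127 + 6180 + 12066 + 11102 = 44475
CMA at t=5 = (36514 + 44475) / (2·4) = 80989 / 8 = 10123.625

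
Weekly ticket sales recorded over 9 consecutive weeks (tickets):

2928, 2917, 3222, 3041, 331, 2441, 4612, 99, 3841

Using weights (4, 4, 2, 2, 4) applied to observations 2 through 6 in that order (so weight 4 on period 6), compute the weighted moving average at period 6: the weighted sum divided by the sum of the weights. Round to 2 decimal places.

Weighted sum: 4·2917 + 4·3222 + 2·3041 + 2·331 + 4·2441 = 11668 + 12888 + 6082 + 662 + 9764 = 41064
Weight total: 4 + 4 + 2 + 2 + 4 = 16
WMA = 41064 / 16 = 2566.50

2566.50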